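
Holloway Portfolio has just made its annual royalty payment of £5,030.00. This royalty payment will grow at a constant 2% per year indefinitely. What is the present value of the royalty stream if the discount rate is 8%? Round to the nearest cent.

£85510.00

D₁ = D₀ × (1 + g) = £5,030.00 × 1.02 = £5,130.6000
Growing perpetuity: P = D₁ / (r − g) = £5,130.6000 / (0.08 − 0.02) = £85,510.00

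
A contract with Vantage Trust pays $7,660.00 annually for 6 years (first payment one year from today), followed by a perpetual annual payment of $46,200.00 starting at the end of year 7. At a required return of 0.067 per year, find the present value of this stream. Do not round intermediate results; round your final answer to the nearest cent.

$504136.04

PV of 6-year annuity: $7,660.00 × [1 − (1+0.067)^−6] / 0.067 = 36852.31184
Perpetuity value at year 6: $46,200.00 / 0.067 = 689552.23881
PV of perpetuity: 689552.23881 / (1+0.067)^6 = 467283.72612
Total PV = 36852.31184 + 467283.72612 = 504136.03796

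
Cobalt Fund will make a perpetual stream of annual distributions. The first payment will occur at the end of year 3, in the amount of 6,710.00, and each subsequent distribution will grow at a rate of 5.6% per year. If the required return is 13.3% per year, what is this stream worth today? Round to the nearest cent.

Value at end of year 2: C₁ / (r − g) = 6,710.00 / (0.133 − 0.056) = 87,142.8571
Discount to today: PV = 87,142.8571 / (1 + 0.133)^2 = 87,142.8571 / 1.283689 = 67,884.71

67884.71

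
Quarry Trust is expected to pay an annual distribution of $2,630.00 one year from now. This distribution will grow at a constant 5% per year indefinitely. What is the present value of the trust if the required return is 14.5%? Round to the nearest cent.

Growing perpetuity: P = D₁ / (r − g) = $2,630.0000 / (0.145 − 0.05) = $27,684.21

$27684.21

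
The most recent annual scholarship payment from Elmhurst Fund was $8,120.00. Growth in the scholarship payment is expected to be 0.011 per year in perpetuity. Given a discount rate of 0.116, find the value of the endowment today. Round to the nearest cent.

D₁ = D₀ × (1 + g) = $8,120.00 × 1.011 = $8,209.3200
Growing perpetuity: P = D₁ / (r − g) = $8,209.3200 / (0.116 − 0.011) = $78,184.00

$78184.00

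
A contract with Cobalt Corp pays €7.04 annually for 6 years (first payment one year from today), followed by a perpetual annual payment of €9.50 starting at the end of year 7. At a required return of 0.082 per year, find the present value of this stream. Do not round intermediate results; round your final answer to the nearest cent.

PV of 6-year annuity: €7.04 × [1 − (1+0.082)^−6] / 0.082 = 32.34855
Perpetuity value at year 6: €9.50 / 0.082 = 115.85366
PV of perpetuity: 115.85366 / (1+0.082)^6 = 72.20149
Total PV = 32.34855 + 72.20149 = 104.55005

€104.55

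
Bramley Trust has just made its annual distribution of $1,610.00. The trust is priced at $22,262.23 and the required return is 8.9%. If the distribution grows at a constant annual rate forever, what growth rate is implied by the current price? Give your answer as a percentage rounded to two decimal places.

1.56%

P = D₀(1+g)/(r−g) ⇒ P(r−g) = D₀(1+g) ⇒ g(P+D₀) = P·r − D₀
g = (P·r − D₀)/(P + D₀) = ($22,262.23×0.089 − $1,610.00) / ($22,262.23 + $1,610.00) = 0.015555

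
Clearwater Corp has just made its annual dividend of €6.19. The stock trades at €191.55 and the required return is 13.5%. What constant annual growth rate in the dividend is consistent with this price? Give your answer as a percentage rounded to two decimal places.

9.95%

P = D₀(1+g)/(r−g) ⇒ P(r−g) = D₀(1+g) ⇒ g(P+D₀) = P·r − D₀
g = (P·r − D₀)/(P + D₀) = (€191.55×0.135 − €6.19) / (€191.55 + €6.19) = 0.099470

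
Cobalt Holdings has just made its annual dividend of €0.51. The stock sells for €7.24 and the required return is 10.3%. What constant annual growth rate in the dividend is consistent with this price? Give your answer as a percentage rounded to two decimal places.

3.04%

P = D₀(1+g)/(r−g) ⇒ P(r−g) = D₀(1+g) ⇒ g(P+D₀) = P·r − D₀
g = (P·r − D₀)/(P + D₀) = (€7.24×0.103 − €0.51) / (€7.24 + €0.51) = 0.030415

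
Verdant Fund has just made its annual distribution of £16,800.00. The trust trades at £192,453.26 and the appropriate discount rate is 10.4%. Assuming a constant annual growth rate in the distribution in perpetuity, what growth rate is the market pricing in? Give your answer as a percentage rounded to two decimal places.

P = D₀(1+g)/(r−g) ⇒ P(r−g) = D₀(1+g) ⇒ g(P+D₀) = P·r − D₀
g = (P·r − D₀)/(P + D₀) = (£192,453.26×0.104 − £16,800.00) / (£192,453.26 + £16,800.00) = 0.015365

1.54%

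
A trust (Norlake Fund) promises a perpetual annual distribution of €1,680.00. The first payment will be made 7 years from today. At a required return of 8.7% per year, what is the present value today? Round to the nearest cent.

Value at end of year 6: C / r = €1,680.00 / 0.087 = €19,310.3448
Discount to today: PV = €19,310.3448 / (1 + 0.087)^6 = €19,310.3448 / 1.649595 = €11,706.11

€11706.11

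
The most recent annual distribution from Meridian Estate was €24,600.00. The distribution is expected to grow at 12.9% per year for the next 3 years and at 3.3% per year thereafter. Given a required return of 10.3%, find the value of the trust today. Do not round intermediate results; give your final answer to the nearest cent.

D_1 = 27773.40000
D_2 = 31356.16860
D_3 = 35401.11435
Terminal value at year 3: TV = D_3×(1+g_2)/(r−g_2) = 36569.35112/0.07 = 522419.30176
P_0 = D_1/(1+r)^1 + D_2/(1+r)^2 + D_3/(1+r)^3 + TV/(1+r)^3
    = 25179.87307 + 25773.41496 + 26380.94786 + 389307.41627 = 466641.65216

€466641.65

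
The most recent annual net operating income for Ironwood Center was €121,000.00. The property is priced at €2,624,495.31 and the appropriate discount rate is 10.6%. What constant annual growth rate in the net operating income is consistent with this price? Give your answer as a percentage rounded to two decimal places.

P = D₀(1+g)/(r−g) ⇒ P(r−g) = D₀(1+g) ⇒ g(P+D₀) = P·r − D₀
g = (P·r − D₀)/(P + D₀) = (€2,624,495.31×0.106 − €121,000.00) / (€2,624,495.31 + €121,000.00) = 0.057256

5.73%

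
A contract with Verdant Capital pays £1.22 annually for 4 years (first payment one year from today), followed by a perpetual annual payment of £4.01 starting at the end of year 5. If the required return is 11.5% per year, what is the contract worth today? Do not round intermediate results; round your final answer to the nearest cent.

PV of 4-year annuity: £1.22 × [1 − (1+0.115)^−4] / 0.115 = 3.74493
Perpetuity value at year 4: £4.01 / 0.115 = 34.86957
PV of perpetuity: 34.86957 / (1+0.115)^4 = 22.56041
Total PV = 3.74493 + 22.56041 = 26.30534

£26.31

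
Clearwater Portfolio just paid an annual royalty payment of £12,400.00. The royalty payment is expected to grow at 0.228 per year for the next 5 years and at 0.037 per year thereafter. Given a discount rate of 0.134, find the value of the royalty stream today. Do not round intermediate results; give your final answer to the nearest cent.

D_1 = 15227.20000
D_2 = 18699.00160
D_3 = 22962.37396
D_4 = 28197.79523
D_5 = 34626.89254
Terminal value at year 5: TV = D_5×(1+g_2)/(r−g_2) = 35908.08756/0.097 = 370186.46974
P_0 = D_1/(1+r)^1 + D_2/(1+r)^2 + D_3/(1+r)^3 + D_4/(1+r)^4 + D_5/(1+r)^5 + TV/(1+r)^5
    = 13427.86596 + 14540.93422 + 15746.26739 + 17051.51354 + 18464.95469 + 197403.69091 = 276635.22670

£276635.23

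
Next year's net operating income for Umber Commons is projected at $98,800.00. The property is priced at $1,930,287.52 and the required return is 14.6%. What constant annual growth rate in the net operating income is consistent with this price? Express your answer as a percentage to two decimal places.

P = D₁/(r−g) ⇒ g = r − D₁/P = 0.146 − $98,800.00/$1,930,287.52 = 0.094816

9.48%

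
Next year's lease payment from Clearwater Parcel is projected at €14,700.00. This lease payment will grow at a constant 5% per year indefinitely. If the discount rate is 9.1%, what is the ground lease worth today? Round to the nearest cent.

€358536.59

Growing perpetuity: P = D₁ / (r − g) = €14,700.0000 / (0.091 − 0.05) = €358,536.59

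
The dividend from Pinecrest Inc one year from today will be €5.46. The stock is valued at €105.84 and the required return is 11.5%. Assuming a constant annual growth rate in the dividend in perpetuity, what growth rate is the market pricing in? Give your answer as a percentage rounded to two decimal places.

P = D₁/(r−g) ⇒ g = r − D₁/P = 0.115 − €5.46/€105.84 = 0.063413

6.34%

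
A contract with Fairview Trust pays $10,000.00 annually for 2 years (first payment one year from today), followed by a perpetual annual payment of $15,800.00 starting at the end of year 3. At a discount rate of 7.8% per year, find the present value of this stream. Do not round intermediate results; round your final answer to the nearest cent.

PV of 2-year annuity: $10,000.00 × [1 − (1+0.078)^−2] / 0.078 = 17881.66776
Perpetuity value at year 2: $15,800.00 / 0.078 = 202564.10256
PV of perpetuity: 202564.10256 / (1+0.078)^2 = 174311.06750
Total PV = 17881.66776 + 174311.06750 = 192192.73526

$192192.74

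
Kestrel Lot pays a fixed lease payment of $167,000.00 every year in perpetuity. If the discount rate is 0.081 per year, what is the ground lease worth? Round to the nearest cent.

Level perpetuity: PV = C / r = $167,000.00 / 0.081 = $2,061,728.40

$2061728.40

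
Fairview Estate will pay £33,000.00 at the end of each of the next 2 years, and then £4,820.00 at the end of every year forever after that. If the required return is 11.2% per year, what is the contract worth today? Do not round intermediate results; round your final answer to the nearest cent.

PV of 2-year annuity: £33,000.00 × [1 − (1+0.112)^−2] / 0.112 = 56363.54226
Perpetuity value at year 2: £4,820.00 / 0.112 = 43035.71429
PV of perpetuity: 43035.71429 / (1+0.112)^2 = 34803.22114
Total PV = 56363.54226 + 34803.22114 = 91166.76340

£91166.76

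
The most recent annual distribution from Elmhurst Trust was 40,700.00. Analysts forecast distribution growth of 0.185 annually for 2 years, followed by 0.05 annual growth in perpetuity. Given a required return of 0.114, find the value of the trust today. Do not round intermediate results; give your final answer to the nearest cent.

D_1 = 48229.50000
D_2 = 57151.95750
Terminal value at year 2: TV = D_2×(1+g_2)/(r−g_2) = 60009.55538/0.064 = 937649.30273
P_0 = D_1/(1+r)^1 + D_2/(1+r)^2 + TV/(1+r)^2
    = 43293.98564 + 46053.29711 + 755561.90571 = 844909.18845

844909.19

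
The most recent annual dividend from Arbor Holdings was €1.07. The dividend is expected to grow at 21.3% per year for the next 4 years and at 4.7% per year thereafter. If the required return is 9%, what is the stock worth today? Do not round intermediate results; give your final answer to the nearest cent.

D_1 = 1.29791
D_2 = 1.57436
D_3 = 1.90970
D_4 = 2.31647
Terminal value at year 4: TV = D_4×(1+g_2)/(r−g_2) = 2.42535/0.043 = 56.40339
P_0 = D_1/(1+r)^1 + D_2/(1+r)^2 + D_3/(1+r)^3 + D_4/(1+r)^4 + TV/(1+r)^4
    = 1.19074 + 1.32511 + 1.47464 + 1.64105 + 39.95758 = 45.58913

€45.59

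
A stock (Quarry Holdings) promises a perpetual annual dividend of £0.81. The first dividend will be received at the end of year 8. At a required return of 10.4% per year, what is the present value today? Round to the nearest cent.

Value at end of year 7: C / r = £0.81 / 0.104 = £7.7885
Discount to today: PV = £7.7885 / (1 + 0.104)^7 = £7.7885 / 1.998865 = £3.90

£3.90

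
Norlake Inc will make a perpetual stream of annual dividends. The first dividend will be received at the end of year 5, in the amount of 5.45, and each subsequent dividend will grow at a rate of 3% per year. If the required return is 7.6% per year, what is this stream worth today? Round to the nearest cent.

Value at end of year 4: C₁ / (r − g) = 5.45 / (0.076 − 0.03) = 118.4783
Discount to today: PV = 118.4783 / (1 + 0.076)^4 = 118.4783 / 1.340445 = 88.39

88.39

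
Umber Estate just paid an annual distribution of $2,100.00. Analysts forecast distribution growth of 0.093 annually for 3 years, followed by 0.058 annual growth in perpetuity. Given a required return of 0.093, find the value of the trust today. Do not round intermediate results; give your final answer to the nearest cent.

$69780.00

D_1 = 2295.30000
D_2 = 2508.76290
D_3 = 2742.07785
Terminal value at year 3: TV = D_3×(1+g_2)/(r−g_2) = 2901.11836/0.035 = 82889.09614
P_0 = D_1/(1+r)^1 + D_2/(1+r)^2 + D_3/(1+r)^3 + TV/(1+r)^3
    = 2100.00000 + 2100.00000 + 2100.00000 + 63480.00000 = 69780.00000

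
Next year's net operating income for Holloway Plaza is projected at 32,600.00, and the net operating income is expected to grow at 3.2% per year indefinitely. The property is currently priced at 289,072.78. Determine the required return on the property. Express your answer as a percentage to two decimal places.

P = D₁/(r − g) ⇒ r = D₁/P + g = 32,600.0000/289,072.78 + 0.032 = 0.112774 + 0.032 = 0.144774

14.48%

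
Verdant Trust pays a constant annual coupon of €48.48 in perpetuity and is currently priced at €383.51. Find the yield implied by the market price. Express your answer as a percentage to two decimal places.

12.64%

P = C/r ⇒ r = C/P = €48.48/€383.51 = 0.126411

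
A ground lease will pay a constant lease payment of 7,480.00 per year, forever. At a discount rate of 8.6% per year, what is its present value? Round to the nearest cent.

Level perpetuity: PV = C / r = 7,480.00 / 0.086 = 86,976.74

86976.74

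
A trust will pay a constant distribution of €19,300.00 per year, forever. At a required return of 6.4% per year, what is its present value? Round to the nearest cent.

Level perpetuity: PV = C / r = €19,300.00 / 0.064 = €301,562.50

€301562.50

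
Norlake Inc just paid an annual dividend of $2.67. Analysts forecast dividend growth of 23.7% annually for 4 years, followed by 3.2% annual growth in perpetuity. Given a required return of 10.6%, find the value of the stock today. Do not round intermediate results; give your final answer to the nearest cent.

$72.51

D_1 = 3.30279
D_2 = 4.08555
D_3 = 5.05383
D_4 = 6.25158
Terminal value at year 4: TV = D_4×(1+g_2)/(r−g_2) = 6.45163/0.074 = 87.18425
P_0 = D_1/(1+r)^1 + D_2/(1+r)^2 + D_3/(1+r)^3 + D_4/(1+r)^4 + TV/(1+r)^4
    = 2.98625 + 3.33995 + 3.73555 + 4.17801 + 58.26631 = 72.50608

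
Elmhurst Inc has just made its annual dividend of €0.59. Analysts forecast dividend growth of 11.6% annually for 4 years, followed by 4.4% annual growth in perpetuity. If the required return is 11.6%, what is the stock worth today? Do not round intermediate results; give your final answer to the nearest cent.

D_1 = 0.65844
D_2 = 0.73482
D_3 = 0.82006
D_4 = 0.91518
Terminal value at year 4: TV = D_4×(1+g_2)/(r−g_2) = 0.95545/0.072 = 13.27018
P_0 = D_1/(1+r)^1 + D_2/(1+r)^2 + D_3/(1+r)^3 + D_4/(1+r)^4 + TV/(1+r)^4
    = 0.59000 + 0.59000 + 0.59000 + 0.59000 + 8.55500 = 10.91500

€10.92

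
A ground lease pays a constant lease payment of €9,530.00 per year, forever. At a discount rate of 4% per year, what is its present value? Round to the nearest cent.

Level perpetuity: PV = C / r = €9,530.00 / 0.04 = €238,250.00

€238250.00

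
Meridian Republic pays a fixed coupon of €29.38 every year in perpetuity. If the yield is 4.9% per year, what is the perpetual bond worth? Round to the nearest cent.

Level perpetuity: PV = C / r = €29.38 / 0.049 = €599.59

€599.59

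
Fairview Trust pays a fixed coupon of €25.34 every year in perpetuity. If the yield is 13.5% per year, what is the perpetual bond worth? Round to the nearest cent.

Level perpetuity: PV = C / r = €25.34 / 0.135 = €187.70

€187.70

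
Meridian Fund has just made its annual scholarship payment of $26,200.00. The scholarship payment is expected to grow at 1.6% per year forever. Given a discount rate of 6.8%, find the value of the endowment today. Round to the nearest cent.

$511907.69

D₁ = D₀ × (1 + g) = $26,200.00 × 1.016 = $26,619.2000
Growing perpetuity: P = D₁ / (r − g) = $26,619.2000 / (0.068 − 0.016) = $511,907.69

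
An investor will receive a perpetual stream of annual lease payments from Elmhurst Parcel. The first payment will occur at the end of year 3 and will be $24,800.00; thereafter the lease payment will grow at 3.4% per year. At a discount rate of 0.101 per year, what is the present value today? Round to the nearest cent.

Value at end of year 2: C₁ / (r − g) = $24,800.00 / (0.101 − 0.034) = $370,149.2537
Discount to today: PV = $370,149.2537 / (1 + 0.101)^2 = $370,149.2537 / 1.212201 = $305,353.03

$305353.03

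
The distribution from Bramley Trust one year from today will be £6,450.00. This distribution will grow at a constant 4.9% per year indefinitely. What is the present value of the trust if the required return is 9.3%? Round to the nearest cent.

£146590.91

Growing perpetuity: P = D₁ / (r − g) = £6,450.0000 / (0.093 − 0.049) = £146,590.91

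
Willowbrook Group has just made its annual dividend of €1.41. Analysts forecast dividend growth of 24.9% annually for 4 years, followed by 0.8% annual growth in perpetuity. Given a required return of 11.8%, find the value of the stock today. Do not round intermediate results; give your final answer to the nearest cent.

€27.62

D_1 = 1.76109
D_2 = 2.19960
D_3 = 2.74730
D_4 = 3.43138
Terminal value at year 4: TV = D_4×(1+g_2)/(r−g_2) = 3.45883/0.11 = 31.44392
P_0 = D_1/(1+r)^1 + D_2/(1+r)^2 + D_3/(1+r)^3 + D_4/(1+r)^4 + TV/(1+r)^4
    = 1.57521 + 1.75979 + 1.96599 + 2.19635 + 20.12656 = 27.62390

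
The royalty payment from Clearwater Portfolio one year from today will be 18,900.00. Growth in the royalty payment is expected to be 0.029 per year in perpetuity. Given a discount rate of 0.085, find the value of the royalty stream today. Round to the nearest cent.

Growing perpetuity: P = D₁ / (r − g) = 18,900.0000 / (0.085 − 0.029) = 337,500.00

337500.00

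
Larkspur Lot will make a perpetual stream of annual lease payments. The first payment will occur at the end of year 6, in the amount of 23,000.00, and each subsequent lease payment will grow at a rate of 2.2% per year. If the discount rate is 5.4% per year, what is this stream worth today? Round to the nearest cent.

Value at end of year 5: C₁ / (r − g) = 23,000.00 / (0.054 − 0.022) = 718,750.0000
Discount to today: PV = 718,750.0000 / (1 + 0.054)^5 = 718,750.0000 / 1.300778 = 552,554.10

552554.10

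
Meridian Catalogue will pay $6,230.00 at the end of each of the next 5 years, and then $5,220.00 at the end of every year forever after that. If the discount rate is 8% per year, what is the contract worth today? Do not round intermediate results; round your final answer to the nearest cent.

$69282.64

PV of 5-year annuity: $6,230.00 × [1 − (1+0.08)^−5] / 0.08 = 24874.58353
Perpetuity value at year 5: $5,220.00 / 0.08 = 65250.00000
PV of perpetuity: 65250.00000 / (1+0.08)^5 = 44408.05361
Total PV = 24874.58353 + 44408.05361 = 69282.63714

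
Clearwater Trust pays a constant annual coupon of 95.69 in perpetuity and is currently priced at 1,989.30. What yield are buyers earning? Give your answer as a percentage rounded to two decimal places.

4.81%

P = C/r ⇒ r = C/P = 95.69/1,989.30 = 0.048102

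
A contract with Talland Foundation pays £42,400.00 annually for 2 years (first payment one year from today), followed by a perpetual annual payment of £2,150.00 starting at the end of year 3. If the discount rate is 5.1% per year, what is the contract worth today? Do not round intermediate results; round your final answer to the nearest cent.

£116892.22

PV of 2-year annuity: £42,400.00 × [1 − (1+0.051)^−2] / 0.051 = 78727.43190
Perpetuity value at year 2: £2,150.00 / 0.051 = 42156.86275
PV of perpetuity: 42156.86275 / (1+0.051)^2 = 38164.78778
Total PV = 78727.43190 + 38164.78778 = 116892.21967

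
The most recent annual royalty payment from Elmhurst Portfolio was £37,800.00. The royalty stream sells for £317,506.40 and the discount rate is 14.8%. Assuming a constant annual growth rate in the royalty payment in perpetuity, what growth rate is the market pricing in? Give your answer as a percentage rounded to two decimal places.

P = D₀(1+g)/(r−g) ⇒ P(r−g) = D₀(1+g) ⇒ g(P+D₀) = P·r − D₀
g = (P·r − D₀)/(P + D₀) = (£317,506.40×0.148 − £37,800.00) / (£317,506.40 + £37,800.00) = 0.025868

2.59%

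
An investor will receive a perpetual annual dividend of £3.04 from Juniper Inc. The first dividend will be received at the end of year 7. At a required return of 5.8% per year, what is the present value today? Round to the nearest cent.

£37.37

Value at end of year 6: C / r = £3.04 / 0.058 = £52.4138
Discount to today: PV = £52.4138 / (1 + 0.058)^6 = £52.4138 / 1.402536 = £37.37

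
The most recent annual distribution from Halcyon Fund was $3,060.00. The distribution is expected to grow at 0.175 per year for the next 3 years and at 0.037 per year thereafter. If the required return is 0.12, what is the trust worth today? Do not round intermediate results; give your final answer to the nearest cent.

D_1 = 3595.50000
D_2 = 4224.71250
D_3 = 4964.03719
Terminal value at year 3: TV = D_3×(1+g_2)/(r−g_2) = 5147.70656/0.083 = 62020.56101
P_0 = D_1/(1+r)^1 + D_2/(1+r)^2 + D_3/(1+r)^3 + TV/(1+r)^3
    = 3210.26786 + 3367.91494 + 3533.30362 + 44145.01028 = 54256.49670

$54256.50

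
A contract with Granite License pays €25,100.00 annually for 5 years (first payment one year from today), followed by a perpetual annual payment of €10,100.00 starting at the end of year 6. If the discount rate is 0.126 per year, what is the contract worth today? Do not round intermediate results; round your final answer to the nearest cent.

PV of 5-year annuity: €25,100.00 × [1 − (1+0.126)^−5] / 0.126 = 89150.98286
Perpetuity value at year 5: €10,100.00 / 0.126 = 80158.73016
PV of perpetuity: 80158.73016 / (1+0.126)^5 = 44285.22710
Total PV = 89150.98286 + 44285.22710 = 133436.20996

€133436.21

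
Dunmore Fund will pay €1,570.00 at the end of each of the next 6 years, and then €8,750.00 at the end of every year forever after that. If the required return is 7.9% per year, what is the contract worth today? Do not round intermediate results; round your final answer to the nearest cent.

€77466.28

PV of 6-year annuity: €1,570.00 × [1 − (1+0.079)^−6] / 0.079 = 7279.99177
Perpetuity value at year 6: €8,750.00 / 0.079 = 110759.49367
PV of perpetuity: 110759.49367 / (1+0.079)^6 = 70186.29115
Total PV = 7279.99177 + 70186.29115 = 77466.28292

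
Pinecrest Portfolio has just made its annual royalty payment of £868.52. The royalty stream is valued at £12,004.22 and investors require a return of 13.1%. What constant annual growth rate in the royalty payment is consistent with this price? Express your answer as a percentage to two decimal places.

P = D₀(1+g)/(r−g) ⇒ P(r−g) = D₀(1+g) ⇒ g(P+D₀) = P·r − D₀
g = (P·r − D₀)/(P + D₀) = (£12,004.22×0.131 − £868.52) / (£12,004.22 + £868.52) = 0.054692

5.47%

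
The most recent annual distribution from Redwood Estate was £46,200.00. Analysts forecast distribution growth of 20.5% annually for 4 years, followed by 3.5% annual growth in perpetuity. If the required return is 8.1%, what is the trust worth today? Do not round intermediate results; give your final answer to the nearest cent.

D_1 = 55671.00000
D_2 = 67083.55500
D_3 = 80835.68377
D_4 = 97406.99895
Terminal value at year 4: TV = D_4×(1+g_2)/(r−g_2) = 100816.24391/0.046 = 2191657.47635
P_0 = D_1/(1+r)^1 + D_2/(1+r)^2 + D_3/(1+r)^3 + D_4/(1+r)^4 + TV/(1+r)^4
    = 51499.53747 + 57406.97747 + 63992.05167 + 71332.49053 + 1604981.03684 = 1849212.09397

£1849212.09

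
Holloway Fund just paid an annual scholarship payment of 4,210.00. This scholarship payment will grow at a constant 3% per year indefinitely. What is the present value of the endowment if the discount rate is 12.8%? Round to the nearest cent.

44247.96

D₁ = D₀ × (1 + g) = 4,210.00 × 1.03 = 4,336.3000
Growing perpetuity: P = D₁ / (r − g) = 4,336.3000 / (0.128 − 0.03) = 44,247.96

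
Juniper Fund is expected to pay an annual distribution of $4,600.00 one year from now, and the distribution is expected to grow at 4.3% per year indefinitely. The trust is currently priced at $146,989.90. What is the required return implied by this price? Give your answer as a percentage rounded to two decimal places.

7.43%

P = D₁/(r − g) ⇒ r = D₁/P + g = $4,600.0000/$146,989.90 + 0.043 = 0.031295 + 0.043 = 0.074295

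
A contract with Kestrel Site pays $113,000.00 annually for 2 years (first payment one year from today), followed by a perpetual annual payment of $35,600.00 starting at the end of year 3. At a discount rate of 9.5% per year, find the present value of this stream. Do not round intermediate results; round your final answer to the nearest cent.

PV of 2-year annuity: $113,000.00 × [1 − (1+0.095)^−2] / 0.095 = 197439.58633
Perpetuity value at year 2: $35,600.00 / 0.095 = 374736.84211
PV of perpetuity: 374736.84211 / (1+0.095)^2 = 312534.63615
Total PV = 197439.58633 + 312534.63615 = 509974.22248

$509974.22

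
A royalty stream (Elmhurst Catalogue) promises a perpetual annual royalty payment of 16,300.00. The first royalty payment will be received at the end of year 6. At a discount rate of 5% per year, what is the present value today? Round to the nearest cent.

255429.53

Value at end of year 5: C / r = 16,300.00 / 0.05 = 326,000.0000
Discount to today: PV = 326,000.0000 / (1 + 0.05)^5 = 326,000.0000 / 1.276282 = 255,429.53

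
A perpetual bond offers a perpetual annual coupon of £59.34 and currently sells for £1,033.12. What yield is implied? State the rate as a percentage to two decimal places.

5.74%

P = C/r ⇒ r = C/P = £59.34/£1,033.12 = 0.057438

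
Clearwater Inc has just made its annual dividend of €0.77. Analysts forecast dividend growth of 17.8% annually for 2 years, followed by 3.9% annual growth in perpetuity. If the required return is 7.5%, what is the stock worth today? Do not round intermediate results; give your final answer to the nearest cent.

€28.45

D_1 = 0.90706
D_2 = 1.06852
Terminal value at year 2: TV = D_2×(1+g_2)/(r−g_2) = 1.11019/0.036 = 30.83858
P_0 = D_1/(1+r)^1 + D_2/(1+r)^2 + TV/(1+r)^2
    = 0.84378 + 0.92462 + 26.68563 = 28.45403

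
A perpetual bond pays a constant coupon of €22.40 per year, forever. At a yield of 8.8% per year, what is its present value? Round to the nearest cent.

Level perpetuity: PV = C / r = €22.40 / 0.088 = €254.55

€254.55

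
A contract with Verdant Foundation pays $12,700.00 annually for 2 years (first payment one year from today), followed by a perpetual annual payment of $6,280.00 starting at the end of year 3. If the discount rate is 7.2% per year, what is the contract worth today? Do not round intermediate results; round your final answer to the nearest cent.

$98797.60

PV of 2-year annuity: $12,700.00 × [1 − (1+0.072)^−2] / 0.072 = 22898.33482
Perpetuity value at year 2: $6,280.00 / 0.072 = 87222.22222
PV of perpetuity: 87222.22222 / (1+0.072)^2 = 75899.26611
Total PV = 22898.33482 + 75899.26611 = 98797.60093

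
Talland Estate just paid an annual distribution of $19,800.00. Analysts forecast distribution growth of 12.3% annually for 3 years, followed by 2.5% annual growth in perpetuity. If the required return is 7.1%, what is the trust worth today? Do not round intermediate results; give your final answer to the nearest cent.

D_1 = 22235.40000
D_2 = 24970.35420
D_3 = 28041.70777
Terminal value at year 3: TV = D_3×(1+g_2)/(r−g_2) = 28742.75046/0.046 = 624842.40132
P_0 = D_1/(1+r)^1 + D_2/(1+r)^2 + D_3/(1+r)^3 + TV/(1+r)^3
    = 20761.34454 + 21769.36500 + 22826.32763 + 508630.12663 = 573987.16380

$573987.16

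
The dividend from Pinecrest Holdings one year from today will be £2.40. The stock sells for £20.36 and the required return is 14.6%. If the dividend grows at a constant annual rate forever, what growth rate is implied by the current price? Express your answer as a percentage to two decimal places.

P = D₁/(r−g) ⇒ g = r − D₁/P = 0.146 − £2.40/£20.36 = 0.028122

2.81%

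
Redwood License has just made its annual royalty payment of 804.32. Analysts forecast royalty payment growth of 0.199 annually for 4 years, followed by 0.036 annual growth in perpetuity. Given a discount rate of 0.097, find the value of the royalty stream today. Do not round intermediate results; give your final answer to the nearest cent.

D_1 = 964.37968
D_2 = 1156.29124
D_3 = 1386.39319
D_4 = 1662.28544
Terminal value at year 4: TV = D_4×(1+g_2)/(r−g_2) = 1722.12771/0.061 = 28231.60186
P_0 = D_1/(1+r)^1 + D_2/(1+r)^2 + D_3/(1+r)^3 + D_4/(1+r)^4 + TV/(1+r)^4
    = 879.10636 + 960.84643 + 1050.18675 + 1147.83401 + 19494.36128 = 23532.33483

23532.33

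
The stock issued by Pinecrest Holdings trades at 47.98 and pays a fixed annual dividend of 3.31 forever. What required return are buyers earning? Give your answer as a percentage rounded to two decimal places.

6.90%

P = C/r ⇒ r = C/P = 3.31/47.98 = 0.068987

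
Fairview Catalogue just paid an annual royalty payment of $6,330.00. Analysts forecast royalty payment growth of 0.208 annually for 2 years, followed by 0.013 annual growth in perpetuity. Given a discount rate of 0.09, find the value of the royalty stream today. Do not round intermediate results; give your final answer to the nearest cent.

$117072.95

D_1 = 7646.64000
D_2 = 9237.14112
Terminal value at year 2: TV = D_2×(1+g_2)/(r−g_2) = 9357.22395/0.077 = 121522.38902
P_0 = D_1/(1+r)^1 + D_2/(1+r)^2 + TV/(1+r)^2
    = 7015.26606 + 7774.71688 + 102282.96357 = 117072.94650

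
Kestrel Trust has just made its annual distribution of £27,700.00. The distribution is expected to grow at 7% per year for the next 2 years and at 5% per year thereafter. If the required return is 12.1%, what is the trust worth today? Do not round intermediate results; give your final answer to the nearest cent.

D_1 = 29639.00000
D_2 = 31713.73000
Terminal value at year 2: TV = D_2×(1+g_2)/(r−g_2) = 33299.41650/0.071 = 469005.86620
P_0 = D_1/(1+r)^1 + D_2/(1+r)^2 + TV/(1+r)^2
    = 26439.78591 + 25236.90537 + 373221.83997 = 424898.53124

£424898.53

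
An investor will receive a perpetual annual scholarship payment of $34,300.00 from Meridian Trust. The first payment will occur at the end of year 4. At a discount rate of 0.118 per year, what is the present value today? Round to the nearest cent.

Value at end of year 3: C / r = $34,300.00 / 0.118 = $290,677.9661
Discount to today: PV = $290,677.9661 / (1 + 0.118)^3 = $290,677.9661 / 1.397415 = $208,011.19

$208011.19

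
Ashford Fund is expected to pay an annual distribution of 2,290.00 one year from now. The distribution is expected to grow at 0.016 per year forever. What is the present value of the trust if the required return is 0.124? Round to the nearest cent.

Growing perpetuity: P = D₁ / (r − g) = 2,290.0000 / (0.124 − 0.016) = 21,203.70

21203.70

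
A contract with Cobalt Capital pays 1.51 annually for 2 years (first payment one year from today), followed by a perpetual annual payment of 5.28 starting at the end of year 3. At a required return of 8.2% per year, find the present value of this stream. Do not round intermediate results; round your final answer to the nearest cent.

PV of 2-year annuity: 1.51 × [1 − (1+0.082)^−2] / 0.082 = 2.68536
Perpetuity value at year 2: 5.28 / 0.082 = 64.39024
PV of perpetuity: 64.39024 / (1+0.082)^2 = 55.00036
Total PV = 2.68536 + 55.00036 = 57.68573

57.69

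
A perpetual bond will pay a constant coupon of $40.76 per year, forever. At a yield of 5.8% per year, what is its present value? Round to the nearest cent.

$702.76

Level perpetuity: PV = C / r = $40.76 / 0.058 = $702.76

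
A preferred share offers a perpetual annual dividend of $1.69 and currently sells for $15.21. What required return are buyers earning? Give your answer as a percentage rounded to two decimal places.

11.11%

P = C/r ⇒ r = C/P = $1.69/$15.21 = 0.111111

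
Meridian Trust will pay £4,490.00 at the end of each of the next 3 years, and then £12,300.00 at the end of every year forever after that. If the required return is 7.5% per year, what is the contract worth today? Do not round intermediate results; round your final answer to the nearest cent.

£143689.89

PV of 3-year annuity: £4,490.00 × [1 − (1+0.075)^−3] / 0.075 = 11676.36057
Perpetuity value at year 3: £12,300.00 / 0.075 = 164000.00000
PV of perpetuity: 164000.00000 / (1+0.075)^3 = 132013.53340
Total PV = 11676.36057 + 132013.53340 = 143689.89397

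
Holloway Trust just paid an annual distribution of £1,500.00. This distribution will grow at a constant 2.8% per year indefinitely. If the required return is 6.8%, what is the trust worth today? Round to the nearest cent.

£38550.00

D₁ = D₀ × (1 + g) = £1,500.00 × 1.028 = £1,542.0000
Growing perpetuity: P = D₁ / (r − g) = £1,542.0000 / (0.068 − 0.028) = £38,550.00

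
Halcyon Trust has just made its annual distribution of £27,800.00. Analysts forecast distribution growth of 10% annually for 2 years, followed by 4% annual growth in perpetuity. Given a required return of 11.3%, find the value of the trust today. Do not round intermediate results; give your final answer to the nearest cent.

D_1 = 30580.00000
D_2 = 33638.00000
Terminal value at year 2: TV = D_2×(1+g_2)/(r−g_2) = 34983.52000/0.073 = 479226.30137
P_0 = D_1/(1+r)^1 + D_2/(1+r)^2 + TV/(1+r)^2
    = 27475.29200 + 27154.37664 + 386856.87273 = 441486.54137

£441486.54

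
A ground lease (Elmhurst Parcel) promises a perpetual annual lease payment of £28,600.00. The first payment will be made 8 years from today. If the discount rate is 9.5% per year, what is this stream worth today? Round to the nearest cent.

Value at end of year 7: C / r = £28,600.00 / 0.095 = £301,052.6316
Discount to today: PV = £301,052.6316 / (1 + 0.095)^7 = £301,052.6316 / 1.887552 = £159,493.72

£159493.72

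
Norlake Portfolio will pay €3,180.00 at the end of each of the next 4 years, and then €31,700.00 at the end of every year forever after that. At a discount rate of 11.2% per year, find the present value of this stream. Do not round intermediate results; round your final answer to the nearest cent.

PV of 4-year annuity: €3,180.00 × [1 − (1+0.112)^−4] / 0.112 = 9823.79591
Perpetuity value at year 4: €31,700.00 / 0.112 = 283035.71429
PV of perpetuity: 283035.71429 / (1+0.112)^4 = 185106.67958
Total PV = 9823.79591 + 185106.67958 = 194930.47549

€194930.48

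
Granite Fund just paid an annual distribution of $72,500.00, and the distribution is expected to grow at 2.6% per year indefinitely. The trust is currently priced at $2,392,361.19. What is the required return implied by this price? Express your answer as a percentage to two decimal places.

D₁ = $72,500.00 × 1.026 = $74,385.0000
P = D₁/(r − g) ⇒ r = D₁/P + g = $74,385.0000/$2,392,361.19 + 0.026 = 0.031093 + 0.026 = 0.057093

5.71%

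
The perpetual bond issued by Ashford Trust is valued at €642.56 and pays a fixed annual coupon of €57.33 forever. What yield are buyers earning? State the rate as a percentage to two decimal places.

8.92%

P = C/r ⇒ r = C/P = €57.33/€642.56 = 0.089221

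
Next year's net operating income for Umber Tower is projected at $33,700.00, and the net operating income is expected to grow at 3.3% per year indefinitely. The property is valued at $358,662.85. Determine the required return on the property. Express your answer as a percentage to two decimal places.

P = D₁/(r − g) ⇒ r = D₁/P + g = $33,700.0000/$358,662.85 + 0.033 = 0.093960 + 0.033 = 0.126960

12.70%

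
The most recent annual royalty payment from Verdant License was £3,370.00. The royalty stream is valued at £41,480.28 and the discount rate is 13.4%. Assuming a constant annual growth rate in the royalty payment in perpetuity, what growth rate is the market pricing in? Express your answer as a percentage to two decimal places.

P = D₀(1+g)/(r−g) ⇒ P(r−g) = D₀(1+g) ⇒ g(P+D₀) = P·r − D₀
g = (P·r − D₀)/(P + D₀) = (£41,480.28×0.134 − £3,370.00) / (£41,480.28 + £3,370.00) = 0.048793

4.88%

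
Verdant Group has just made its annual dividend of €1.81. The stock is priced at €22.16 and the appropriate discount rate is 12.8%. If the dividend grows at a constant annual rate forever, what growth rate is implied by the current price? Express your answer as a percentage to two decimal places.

P = D₀(1+g)/(r−g) ⇒ P(r−g) = D₀(1+g) ⇒ g(P+D₀) = P·r − D₀
g = (P·r − D₀)/(P + D₀) = (€22.16×0.128 − €1.81) / (€22.16 + €1.81) = 0.042824

4.28%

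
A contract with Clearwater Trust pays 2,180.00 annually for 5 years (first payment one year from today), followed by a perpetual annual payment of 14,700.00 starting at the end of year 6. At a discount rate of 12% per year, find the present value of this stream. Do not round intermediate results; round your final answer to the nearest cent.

77368.20

PV of 5-year annuity: 2,180.00 × [1 − (1+0.12)^−5] / 0.12 = 7858.41212
Perpetuity value at year 5: 14,700.00 / 0.12 = 122500.00000
PV of perpetuity: 122500.00000 / (1+0.12)^5 = 69509.78983
Total PV = 7858.41212 + 69509.78983 = 77368.20195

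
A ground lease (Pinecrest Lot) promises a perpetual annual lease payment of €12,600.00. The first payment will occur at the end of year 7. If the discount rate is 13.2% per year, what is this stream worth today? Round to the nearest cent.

€45364.70

Value at end of year 6: C / r = €12,600.00 / 0.132 = €95,454.5455
Discount to today: PV = €95,454.5455 / (1 + 0.132)^6 = €95,454.5455 / 2.104159 = €45,364.70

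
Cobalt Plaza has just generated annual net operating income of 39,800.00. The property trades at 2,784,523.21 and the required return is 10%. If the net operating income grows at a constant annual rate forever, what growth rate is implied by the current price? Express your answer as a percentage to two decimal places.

P = D₀(1+g)/(r−g) ⇒ P(r−g) = D₀(1+g) ⇒ g(P+D₀) = P·r − D₀
g = (P·r − D₀)/(P + D₀) = (2,784,523.21×0.1 − 39,800.00) / (2,784,523.21 + 39,800.00) = 0.084499

8.45%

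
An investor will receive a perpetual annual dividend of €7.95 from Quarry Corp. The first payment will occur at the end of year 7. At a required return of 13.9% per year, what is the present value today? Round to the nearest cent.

Value at end of year 6: C / r = €7.95 / 0.139 = €57.1942
Discount to today: PV = €57.1942 / (1 + 0.139)^6 = €57.1942 / 2.183445 = €26.19

€26.19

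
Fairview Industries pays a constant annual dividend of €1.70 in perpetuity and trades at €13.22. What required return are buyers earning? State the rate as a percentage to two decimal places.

12.86%

P = C/r ⇒ r = C/P = €1.70/€13.22 = 0.128593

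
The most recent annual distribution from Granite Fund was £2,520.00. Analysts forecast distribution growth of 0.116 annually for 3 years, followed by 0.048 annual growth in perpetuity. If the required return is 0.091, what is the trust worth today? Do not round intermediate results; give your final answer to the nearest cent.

£73649.07

D_1 = 2812.32000
D_2 = 3138.54912
D_3 = 3502.62082
Terminal value at year 3: TV = D_3×(1+g_2)/(r−g_2) = 3670.74662/0.043 = 85366.20040
P_0 = D_1/(1+r)^1 + D_2/(1+r)^2 + D_3/(1+r)^3 + TV/(1+r)^3
    = 2577.74519 + 2636.81359 + 2697.23554 + 65737.27538 = 73649.06970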